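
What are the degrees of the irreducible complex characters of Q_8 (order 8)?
Dimensions: 1, 1, 1, 1, 2

Why: There are 5 irreducibles (= number of conjugacy classes). Their dimensions d_i satisfy sum d_i^2 = |G| = 8: 1 + 1 + 1 + 1 + 4 = 8.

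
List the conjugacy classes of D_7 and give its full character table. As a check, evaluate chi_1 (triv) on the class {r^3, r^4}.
Conjugacy classes: {e} of size 1, {r^1, r^6} of size 2, {r^2, r^5} of size 2, {r^3, r^4} of size 2, {s, sr, ..., sr^6} of size 7.
Character table:
  irrep \ class              {e} (size 1)  {r^1, r^6} (size 2)  {r^2, r^5} (size 2)  {r^3, r^4} (size 2)  {s, sr, ..., sr^6} (size 7)
  chi_1 (triv)               1             1                    1                    1                    1                          
  chi_2 (sign: r->1, s->-1)  1             1                    1                    1                    -1                         
  chi_3 (2d, j=1)            2             2*cos(2*pi/7)        -2*cos(3*pi/7)       -2*cos(pi/7)         0                          
  chi_4 (2d, j=2)            2             -2*cos(3*pi/7)       -2*cos(pi/7)         2*cos(2*pi/7)        0                          
  chi_5 (2d, j=3)            2             -2*cos(pi/7)         2*cos(2*pi/7)        -2*cos(3*pi/7)       0                          

Spot check: chi_1 (triv) on {r^3, r^4} = 1.

Explanation: D_7 has order 2*7 = 14 with 5 conjugacy classes, hence 5 irreducibles. Sum of squared dims 1 + 1 + 4 + 4 + 4 = 14 = |G|. Linear characters come from the abelianisation; the 2-dimensional irreps have character r^k -> 2*cos(2*pi*j*k/7), reflections -> 0.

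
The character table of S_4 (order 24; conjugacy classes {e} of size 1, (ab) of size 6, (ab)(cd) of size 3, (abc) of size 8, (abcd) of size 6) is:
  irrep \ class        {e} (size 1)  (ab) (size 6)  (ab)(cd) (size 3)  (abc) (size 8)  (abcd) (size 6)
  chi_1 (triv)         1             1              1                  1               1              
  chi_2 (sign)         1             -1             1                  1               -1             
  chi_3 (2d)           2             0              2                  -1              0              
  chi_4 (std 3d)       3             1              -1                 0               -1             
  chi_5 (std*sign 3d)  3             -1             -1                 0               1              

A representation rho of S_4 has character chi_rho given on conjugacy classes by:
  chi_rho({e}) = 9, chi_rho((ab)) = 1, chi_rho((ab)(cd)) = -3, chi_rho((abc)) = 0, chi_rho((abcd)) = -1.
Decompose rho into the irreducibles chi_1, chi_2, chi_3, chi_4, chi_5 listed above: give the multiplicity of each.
Multiplicities: chi_1: 0, chi_2: 0, chi_3: 0, chi_4: 2, chi_5: 1.

Proof sketch: Use <chi_rho, chi> = (1/|G|) sum_C |C| * chi_rho(C) * conj(chi(C)) with |G| = 24 for each irreducible chi in the table:
  <chi_rho, chi_1> = (1/24)[1*(9)*conj(1) + 6*(1)*conj(1) + 3*(-3)*conj(1) + 8*(0)*conj(1) + 6*(-1)*conj(1)]
      = (1/24)[(9) + (6) + (-9) + (0) + (-6)] = 0/24 = 0
  <chi_rho, chi_2> = (1/24)[1*(9)*conj(1) + 6*(1)*conj(-1) + 3*(-3)*conj(1) + 8*(0)*conj(1) + 6*(-1)*conj(-1)]
      = (1/24)[(9) + (-6) + (-9) + (0) + (6)] = 0/24 = 0
  <chi_rho, chi_3> = (1/24)[1*(9)*conj(2) + 6*(1)*conj(0) + 3*(-3)*conj(2) + 8*(0)*conj(-1) + 6*(-1)*conj(0)]
      = (1/24)[(18) + (0) + (-18) + (0) + (0)] = 0/24 = 0
  <chi_rho, chi_4> = (1/24)[1*(9)*conj(3) + 6*(1)*conj(1) + 3*(-3)*conj(-1) + 8*(0)*conj(0) + 6*(-1)*conj(-1)]
      = (1/24)[(27) + (6) + (9) + (0) + (6)] = 48/24 = 2
  <chi_rho, chi_5> = (1/24)[1*(9)*conj(3) + 6*(1)*conj(-1) + 3*(-3)*conj(-1) + 8*(0)*conj(0) + 6*(-1)*conj(1)]
      = (1/24)[(27) + (-6) + (9) + (0) + (-6)] = 24/24 = 1
Dimension check: dim(rho) = sum (mult * dim) = 0*1 + 0*1 + 0*2 + 2*3 + 1*3 = 9 = chi_rho(e) = 9.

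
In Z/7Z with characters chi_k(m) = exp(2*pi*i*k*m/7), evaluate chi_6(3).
chi_6(3) = zeta_7^18 = exp(-6*I*pi/7)

Reasoning: chi_6(3) = zeta_7^(6*3) = zeta_7^18. Since zeta_7^7 = 1, this equals zeta_7^4 = exp(2*pi*i*4/7) = exp(-6*I*pi/7).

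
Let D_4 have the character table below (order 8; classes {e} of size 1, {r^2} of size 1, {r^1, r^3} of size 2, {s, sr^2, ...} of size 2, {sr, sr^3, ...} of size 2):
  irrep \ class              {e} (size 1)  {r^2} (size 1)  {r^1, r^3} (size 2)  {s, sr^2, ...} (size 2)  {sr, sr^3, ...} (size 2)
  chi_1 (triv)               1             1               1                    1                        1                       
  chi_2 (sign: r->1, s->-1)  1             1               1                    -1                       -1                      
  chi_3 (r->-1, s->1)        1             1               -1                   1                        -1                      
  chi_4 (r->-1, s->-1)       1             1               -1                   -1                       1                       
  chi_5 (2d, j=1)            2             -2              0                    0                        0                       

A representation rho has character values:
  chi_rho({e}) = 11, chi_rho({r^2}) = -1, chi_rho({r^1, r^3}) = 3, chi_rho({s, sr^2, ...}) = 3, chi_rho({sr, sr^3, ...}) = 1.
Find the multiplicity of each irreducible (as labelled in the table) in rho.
Multiplicities: chi_1: 3, chi_2: 1, chi_3: 1, chi_4: 0, chi_5: 3.

Why: Use <chi_rho, chi> = (1/|G|) sum_C |C| * chi_rho(C) * conj(chi(C)) with |G| = 8 for each irreducible chi in the table:
  <chi_rho, chi_1> = (1/8)[1*(11)*conj(1) + 1*(-1)*conj(1) + 2*(3)*conj(1) + 2*(3)*conj(1) + 2*(1)*conj(1)]
      = (1/8)[(11) + (-1) + (6) + (6) + (2)] = 24/8 = 3
  <chi_rho, chi_2> = (1/8)[1*(11)*conj(1) + 1*(-1)*conj(1) + 2*(3)*conj(1) + 2*(3)*conj(-1) + 2*(1)*conj(-1)]
      = (1/8)[(11) + (-1) + (6) + (-6) + (-2)] = 8/8 = 1
  <chi_rho, chi_3> = (1/8)[1*(11)*conj(1) + 1*(-1)*conj(1) + 2*(3)*conj(-1) + 2*(3)*conj(1) + 2*(1)*conj(-1)]
      = (1/8)[(11) + (-1) + (-6) + (6) + (-2)] = 8/8 = 1
  <chi_rho, chi_4> = (1/8)[1*(11)*conj(1) + 1*(-1)*conj(1) + 2*(3)*conj(-1) + 2*(3)*conj(-1) + 2*(1)*conj(1)]
      = (1/8)[(11) + (-1) + (-6) + (-6) + (2)] = 0/8 = 0
  <chi_rho, chi_5> = (1/8)[1*(11)*conj(2) + 1*(-1)*conj(-2) + 2*(3)*conj(0) + 2*(3)*conj(0) + 2*(1)*conj(0)]
      = (1/8)[(22) + (2) + (0) + (0) + (0)] = 24/8 = 3
Dimension check: dim(rho) = sum (mult * dim) = 3*1 + 1*1 + 1*1 + 0*1 + 3*2 = 11 = chi_rho(e) = 11.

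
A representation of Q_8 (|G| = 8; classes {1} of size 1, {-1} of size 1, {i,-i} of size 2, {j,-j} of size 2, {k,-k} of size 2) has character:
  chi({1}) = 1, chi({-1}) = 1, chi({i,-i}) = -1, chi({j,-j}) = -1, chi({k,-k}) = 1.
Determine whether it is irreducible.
Irreducible: <chi, chi> = 1.

<chi, chi> = (1/|G|) sum_C |C| * |chi(C)|^2 = (1/8)[1*|1|^2 + 1*|1|^2 + 2*|-1|^2 + 2*|-1|^2 + 2*|1|^2]
  = (1/8)[(1) + (1) + (2) + (2) + (2)] = 8/8 = 1.
A character is irreducible iff <chi, chi> = 1, so this representation is irreducible.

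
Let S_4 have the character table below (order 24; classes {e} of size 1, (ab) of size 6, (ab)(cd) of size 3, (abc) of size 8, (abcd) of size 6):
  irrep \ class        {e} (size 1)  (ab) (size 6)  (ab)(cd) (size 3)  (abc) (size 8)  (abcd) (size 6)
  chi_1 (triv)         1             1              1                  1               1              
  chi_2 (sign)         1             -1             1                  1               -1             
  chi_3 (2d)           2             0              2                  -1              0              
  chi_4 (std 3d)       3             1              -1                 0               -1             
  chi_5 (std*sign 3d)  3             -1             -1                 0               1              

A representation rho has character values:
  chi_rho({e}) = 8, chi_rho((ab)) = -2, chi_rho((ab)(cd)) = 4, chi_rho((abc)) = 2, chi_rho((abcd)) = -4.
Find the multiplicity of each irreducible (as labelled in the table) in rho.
Multiplicities: chi_1: 0, chi_2: 3, chi_3: 1, chi_4: 1, chi_5: 0.

Argument: Use <chi_rho, chi> = (1/|G|) sum_C |C| * chi_rho(C) * conj(chi(C)) with |G| = 24 for each irreducible chi in the table:
  <chi_rho, chi_1> = (1/24)[1*(8)*conj(1) + 6*(-2)*conj(1) + 3*(4)*conj(1) + 8*(2)*conj(1) + 6*(-4)*conj(1)]
      = (1/24)[(8) + (-12) + (12) + (16) + (-24)] = 0/24 = 0
  <chi_rho, chi_2> = (1/24)[1*(8)*conj(1) + 6*(-2)*conj(-1) + 3*(4)*conj(1) + 8*(2)*conj(1) + 6*(-4)*conj(-1)]
      = (1/24)[(8) + (12) + (12) + (16) + (24)] = 72/24 = 3
  <chi_rho, chi_3> = (1/24)[1*(8)*conj(2) + 6*(-2)*conj(0) + 3*(4)*conj(2) + 8*(2)*conj(-1) + 6*(-4)*conj(0)]
      = (1/24)[(16) + (0) + (24) + (-16) + (0)] = 24/24 = 1
  <chi_rho, chi_4> = (1/24)[1*(8)*conj(3) + 6*(-2)*conj(1) + 3*(4)*conj(-1) + 8*(2)*conj(0) + 6*(-4)*conj(-1)]
      = (1/24)[(24) + (-12) + (-12) + (0) + (24)] = 24/24 = 1
  <chi_rho, chi_5> = (1/24)[1*(8)*conj(3) + 6*(-2)*conj(-1) + 3*(4)*conj(-1) + 8*(2)*conj(0) + 6*(-4)*conj(1)]
      = (1/24)[(24) + (12) + (-12) + (0) + (-24)] = 0/24 = 0
Dimension check: dim(rho) = sum (mult * dim) = 0*1 + 3*1 + 1*2 + 1*3 + 0*3 = 8 = chi_rho(e) = 8.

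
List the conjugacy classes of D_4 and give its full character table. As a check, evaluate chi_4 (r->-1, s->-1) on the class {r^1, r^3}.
Conjugacy classes: {e} of size 1, {r^2} of size 1, {r^1, r^3} of size 2, {s, sr^2, ...} of size 2, {sr, sr^3, ...} of size 2.
Character table:
  irrep \ class              {e} (size 1)  {r^2} (size 1)  {r^1, r^3} (size 2)  {s, sr^2, ...} (size 2)  {sr, sr^3, ...} (size 2)
  chi_1 (triv)               1             1               1                    1                        1                       
  chi_2 (sign: r->1, s->-1)  1             1               1                    -1                       -1                      
  chi_3 (r->-1, s->1)        1             1               -1                   1                        -1                      
  chi_4 (r->-1, s->-1)       1             1               -1                   -1                       1                       
  chi_5 (2d, j=1)            2             -2              0                    0                        0                       

Spot check: chi_4 (r->-1, s->-1) on {r^1, r^3} = -1.

Argument: D_4 has order 2*4 = 8 with 5 conjugacy classes, hence 5 irreducibles. Sum of squared dims 1 + 1 + 1 + 1 + 4 = 8 = |G|. Linear characters come from the abelianisation; the 2-dimensional irreps have character r^k -> 2*cos(2*pi*j*k/4), reflections -> 0.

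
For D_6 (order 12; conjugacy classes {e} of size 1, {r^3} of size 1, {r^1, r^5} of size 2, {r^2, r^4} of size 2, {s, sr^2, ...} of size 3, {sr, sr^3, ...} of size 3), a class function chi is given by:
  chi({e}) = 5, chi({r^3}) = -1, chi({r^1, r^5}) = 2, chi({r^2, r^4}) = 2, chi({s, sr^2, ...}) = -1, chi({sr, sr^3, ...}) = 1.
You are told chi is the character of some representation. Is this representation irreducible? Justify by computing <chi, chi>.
Not irreducible (reducible): <chi, chi> = 4 > 1.

Derivation: <chi, chi> = (1/|G|) sum_C |C| * |chi(C)|^2 = (1/12)[1*|5|^2 + 1*|-1|^2 + 2*|2|^2 + 2*|2|^2 + 3*|-1|^2 + 3*|1|^2]
  = (1/12)[(25) + (1) + (8) + (8) + (3) + (3)] = 48/12 = 4.
A character is irreducible iff <chi, chi> = 1, so this representation is reducible.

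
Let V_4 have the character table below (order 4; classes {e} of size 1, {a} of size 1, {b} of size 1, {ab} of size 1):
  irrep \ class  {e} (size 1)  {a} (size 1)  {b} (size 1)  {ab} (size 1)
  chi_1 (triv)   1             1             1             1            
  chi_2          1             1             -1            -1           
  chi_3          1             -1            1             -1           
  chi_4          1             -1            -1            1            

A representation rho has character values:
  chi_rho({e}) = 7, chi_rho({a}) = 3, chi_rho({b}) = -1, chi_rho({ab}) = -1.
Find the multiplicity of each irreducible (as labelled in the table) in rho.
Multiplicities: chi_1: 2, chi_2: 3, chi_3: 1, chi_4: 1.

Justification: Use <chi_rho, chi> = (1/|G|) sum_C |C| * chi_rho(C) * conj(chi(C)) with |G| = 4 for each irreducible chi in the table:
  <chi_rho, chi_1> = (1/4)[1*(7)*conj(1) + 1*(3)*conj(1) + 1*(-1)*conj(1) + 1*(-1)*conj(1)]
      = (1/4)[(7) + (3) + (-1) + (-1)] = 8/4 = 2
  <chi_rho, chi_2> = (1/4)[1*(7)*conj(1) + 1*(3)*conj(1) + 1*(-1)*conj(-1) + 1*(-1)*conj(-1)]
      = (1/4)[(7) + (3) + (1) + (1)] = 12/4 = 3
  <chi_rho, chi_3> = (1/4)[1*(7)*conj(1) + 1*(3)*conj(-1) + 1*(-1)*conj(1) + 1*(-1)*conj(-1)]
      = (1/4)[(7) + (-3) + (-1) + (1)] = 4/4 = 1
  <chi_rho, chi_4> = (1/4)[1*(7)*conj(1) + 1*(3)*conj(-1) + 1*(-1)*conj(-1) + 1*(-1)*conj(1)]
      = (1/4)[(7) + (-3) + (1) + (-1)] = 4/4 = 1
Dimension check: dim(rho) = sum (mult * dim) = 2*1 + 3*1 + 1*1 + 1*1 = 7 = chi_rho(e) = 7.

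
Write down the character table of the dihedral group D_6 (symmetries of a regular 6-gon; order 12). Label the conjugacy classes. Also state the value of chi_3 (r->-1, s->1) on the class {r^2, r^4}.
Conjugacy classes: {e} of size 1, {r^3} of size 1, {r^1, r^5} of size 2, {r^2, r^4} of size 2, {s, sr^2, ...} of size 3, {sr, sr^3, ...} of size 3.
Character table:
  irrep \ class              {e} (size 1)  {r^3} (size 1)  {r^1, r^5} (size 2)  {r^2, r^4} (size 2)  {s, sr^2, ...} (size 3)  {sr, sr^3, ...} (size 3)
  chi_1 (triv)               1             1               1                    1                    1                        1                       
  chi_2 (sign: r->1, s->-1)  1             1               1                    1                    -1                       -1                      
  chi_3 (r->-1, s->1)        1             -1              -1                   1                    1                        -1                      
  chi_4 (r->-1, s->-1)       1             -1              -1                   1                    -1                       1                       
  chi_5 (2d, j=1)            2             -2              1                    -1                   0                        0                       
  chi_6 (2d, j=2)            2             2               -1                   -1                   0                        0                       

Spot check: chi_3 (r->-1, s->1) on {r^2, r^4} = 1.

Derivation: D_6 has order 2*6 = 12 with 6 conjugacy classes, hence 6 irreducibles. Sum of squared dims 1 + 1 + 1 + 1 + 4 + 4 = 12 = |G|. Linear characters come from the abelianisation; the 2-dimensional irreps have character r^k -> 2*cos(2*pi*j*k/6), reflections -> 0.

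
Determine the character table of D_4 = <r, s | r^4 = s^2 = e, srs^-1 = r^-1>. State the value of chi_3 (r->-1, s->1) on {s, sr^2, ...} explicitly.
Conjugacy classes: {e} of size 1, {r^2} of size 1, {r^1, r^3} of size 2, {s, sr^2, ...} of size 2, {sr, sr^3, ...} of size 2.
Character table:
  irrep \ class              {e} (size 1)  {r^2} (size 1)  {r^1, r^3} (size 2)  {s, sr^2, ...} (size 2)  {sr, sr^3, ...} (size 2)
  chi_1 (triv)               1             1               1                    1                        1                       
  chi_2 (sign: r->1, s->-1)  1             1               1                    -1                       -1                      
  chi_3 (r->-1, s->1)        1             1               -1                   1                        -1                      
  chi_4 (r->-1, s->-1)       1             1               -1                   -1                       1                       
  chi_5 (2d, j=1)            2             -2              0                    0                        0                       

Spot check: chi_3 (r->-1, s->1) on {s, sr^2, ...} = 1.

Working: D_4 has order 2*4 = 8 with 5 conjugacy classes, hence 5 irreducibles. Sum of squared dims 1 + 1 + 1 + 1 + 4 = 8 = |G|. Linear characters come from the abelianisation; the 2-dimensional irreps have character r^k -> 2*cos(2*pi*j*k/4), reflections -> 0.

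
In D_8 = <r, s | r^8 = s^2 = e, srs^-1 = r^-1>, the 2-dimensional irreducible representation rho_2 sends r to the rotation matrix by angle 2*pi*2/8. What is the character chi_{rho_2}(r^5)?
chi_{rho_2}(r^5) = 2*cos(2*pi*2*5/8) = 0

Argument: rho_2(r^5) is rotation by angle 2*pi*2*5/8, whose trace is 2*cos(2*pi*2*5/8) = 0.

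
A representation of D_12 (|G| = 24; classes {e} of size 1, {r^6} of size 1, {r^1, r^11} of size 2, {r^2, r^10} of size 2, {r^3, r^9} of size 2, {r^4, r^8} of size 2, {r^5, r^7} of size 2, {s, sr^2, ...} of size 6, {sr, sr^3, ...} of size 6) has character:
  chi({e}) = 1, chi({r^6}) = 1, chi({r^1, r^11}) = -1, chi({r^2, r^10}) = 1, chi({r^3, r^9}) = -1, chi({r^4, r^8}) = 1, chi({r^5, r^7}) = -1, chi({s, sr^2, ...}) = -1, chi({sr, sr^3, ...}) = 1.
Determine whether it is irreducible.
Irreducible: <chi, chi> = 1.

Justification: <chi, chi> = (1/|G|) sum_C |C| * |chi(C)|^2 = (1/24)[1*|1|^2 + 1*|1|^2 + 2*|-1|^2 + 2*|1|^2 + 2*|-1|^2 + 2*|1|^2 + 2*|-1|^2 + 6*|-1|^2 + 6*|1|^2]
  = (1/24)[(1) + (1) + (2) + (2) + (2) + (2) + (2) + (6) + (6)] = 24/24 = 1.
A character is irreducible iff <chi, chi> = 1, so this representation is irreducible.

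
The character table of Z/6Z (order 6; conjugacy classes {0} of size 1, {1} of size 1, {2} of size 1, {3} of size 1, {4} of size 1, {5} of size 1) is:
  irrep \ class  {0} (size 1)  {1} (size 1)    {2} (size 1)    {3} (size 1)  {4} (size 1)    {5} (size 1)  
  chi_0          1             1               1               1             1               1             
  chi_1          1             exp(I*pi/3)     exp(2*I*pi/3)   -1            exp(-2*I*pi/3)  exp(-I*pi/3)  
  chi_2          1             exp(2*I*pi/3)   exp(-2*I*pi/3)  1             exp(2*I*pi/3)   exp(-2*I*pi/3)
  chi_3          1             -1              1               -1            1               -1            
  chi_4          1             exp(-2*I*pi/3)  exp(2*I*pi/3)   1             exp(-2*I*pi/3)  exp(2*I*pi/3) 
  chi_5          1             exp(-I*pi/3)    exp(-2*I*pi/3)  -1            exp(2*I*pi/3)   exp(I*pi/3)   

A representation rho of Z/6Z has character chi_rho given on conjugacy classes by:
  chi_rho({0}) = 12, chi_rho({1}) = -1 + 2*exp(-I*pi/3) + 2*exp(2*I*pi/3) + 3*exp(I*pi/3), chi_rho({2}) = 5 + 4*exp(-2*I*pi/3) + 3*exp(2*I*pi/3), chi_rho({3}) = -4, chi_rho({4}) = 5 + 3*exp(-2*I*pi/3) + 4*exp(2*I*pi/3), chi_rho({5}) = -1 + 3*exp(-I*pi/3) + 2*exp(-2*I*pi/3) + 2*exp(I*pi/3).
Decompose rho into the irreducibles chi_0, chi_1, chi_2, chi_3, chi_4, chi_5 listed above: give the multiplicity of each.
Multiplicities: chi_0: 2, chi_1: 3, chi_2: 2, chi_3: 3, chi_4: 0, chi_5: 2.

Use <chi_rho, chi> = (1/|G|) sum_C |C| * chi_rho(C) * conj(chi(C)) with |G| = 6 for each irreducible chi in the table:
  <chi_rho, chi_0> = (1/6)[1*(12)*conj(1) + 1*(-1 + 2*exp(-I*pi/3) + 2*exp(2*I*pi/3) + 3*exp(I*pi/3))*conj(1) + 1*(5 + 4*exp(-2*I*pi/3) + 3*exp(2*I*pi/3))*conj(1) + 1*(-4)*conj(1) + 1*(5 + 3*exp(-2*I*pi/3) + 4*exp(2*I*pi/3))*conj(1) + 1*(-1 + 3*exp(-I*pi/3) + 2*exp(-2*I*pi/3) + 2*exp(I*pi/3))*conj(1)]
      = (1/6)[(12) + (-1 + 2*exp(-I*pi/3) + 2*exp(2*I*pi/3) + 3*exp(I*pi/3)) + (5 + 4*exp(-2*I*pi/3) + 3*exp(2*I*pi/3)) + (-4) + (5 + 3*exp(-2*I*pi/3) + 4*exp(2*I*pi/3)) + (-1 + 3*exp(-I*pi/3) + 2*exp(-2*I*pi/3) + 2*exp(I*pi/3))] = 12/6 = 2
  <chi_rho, chi_1> = (1/6)[1*(12)*conj(1) + 1*(-1 + 2*exp(-I*pi/3) + 2*exp(2*I*pi/3) + 3*exp(I*pi/3))*conj(exp(I*pi/3)) + 1*(5 + 4*exp(-2*I*pi/3) + 3*exp(2*I*pi/3))*conj(exp(2*I*pi/3)) + 1*(-4)*conj(-1) + 1*(5 + 3*exp(-2*I*pi/3) + 4*exp(2*I*pi/3))*conj(exp(-2*I*pi/3)) + 1*(-1 + 3*exp(-I*pi/3) + 2*exp(-2*I*pi/3) + 2*exp(I*pi/3))*conj(exp(-I*pi/3))]
      = (1/6)[(12) + (3 + 2*exp(-2*I*pi/3) - exp(-I*pi/3) + 2*exp(I*pi/3)) + (3 + 5*exp(-2*I*pi/3) + 4*exp(2*I*pi/3)) + (4) + (3 + 4*exp(-2*I*pi/3) + 5*exp(2*I*pi/3)) + (3 + 2*exp(-I*pi/3) - exp(I*pi/3) + 2*exp(2*I*pi/3))] = 18/6 = 3
  <chi_rho, chi_2> = (1/6)[1*(12)*conj(1) + 1*(-1 + 2*exp(-I*pi/3) + 2*exp(2*I*pi/3) + 3*exp(I*pi/3))*conj(exp(2*I*pi/3)) + 1*(5 + 4*exp(-2*I*pi/3) + 3*exp(2*I*pi/3))*conj(exp(-2*I*pi/3)) + 1*(-4)*conj(1) + 1*(5 + 3*exp(-2*I*pi/3) + 4*exp(2*I*pi/3))*conj(exp(2*I*pi/3)) + 1*(-1 + 3*exp(-I*pi/3) + 2*exp(-2*I*pi/3) + 2*exp(I*pi/3))*conj(exp(-2*I*pi/3))]
      = (1/6)[(12) + (3*exp(-I*pi/3) - exp(-2*I*pi/3)) + (4 + 3*exp(-2*I*pi/3) + 5*exp(2*I*pi/3)) + (-4) + (4 + 5*exp(-2*I*pi/3) + 3*exp(2*I*pi/3)) + (-exp(2*I*pi/3) + 3*exp(I*pi/3))] = 12/6 = 2
  <chi_rho, chi_3> = (1/6)[1*(12)*conj(1) + 1*(-1 + 2*exp(-I*pi/3) + 2*exp(2*I*pi/3) + 3*exp(I*pi/3))*conj(-1) + 1*(5 + 4*exp(-2*I*pi/3) + 3*exp(2*I*pi/3))*conj(1) + 1*(-4)*conj(-1) + 1*(5 + 3*exp(-2*I*pi/3) + 4*exp(2*I*pi/3))*conj(1) + 1*(-1 + 3*exp(-I*pi/3) + 2*exp(-2*I*pi/3) + 2*exp(I*pi/3))*conj(-1)]
      = (1/6)[(12) + (1 - 3*exp(I*pi/3) - 2*exp(2*I*pi/3) - 2*exp(-I*pi/3)) + (5 + 4*exp(-2*I*pi/3) + 3*exp(2*I*pi/3)) + (4) + (5 + 3*exp(-2*I*pi/3) + 4*exp(2*I*pi/3)) + (1 - 2*exp(I*pi/3) - 2*exp(-2*I*pi/3) - 3*exp(-I*pi/3))] = 18/6 = 3
  <chi_rho, chi_4> = (1/6)[1*(12)*conj(1) + 1*(-1 + 2*exp(-I*pi/3) + 2*exp(2*I*pi/3) + 3*exp(I*pi/3))*conj(exp(-2*I*pi/3)) + 1*(5 + 4*exp(-2*I*pi/3) + 3*exp(2*I*pi/3))*conj(exp(2*I*pi/3)) + 1*(-4)*conj(1) + 1*(5 + 3*exp(-2*I*pi/3) + 4*exp(2*I*pi/3))*conj(exp(-2*I*pi/3)) + 1*(-1 + 3*exp(-I*pi/3) + 2*exp(-2*I*pi/3) + 2*exp(I*pi/3))*conj(exp(2*I*pi/3))]
      = (1/6)[(12) + (-3 + 2*exp(-2*I*pi/3) - exp(2*I*pi/3) + 2*exp(I*pi/3)) + (3 + 5*exp(-2*I*pi/3) + 4*exp(2*I*pi/3)) + (-4) + (3 + 4*exp(-2*I*pi/3) + 5*exp(2*I*pi/3)) + (-3 + 2*exp(-I*pi/3) - exp(-2*I*pi/3) + 2*exp(2*I*pi/3))] = 0/6 = 0
  <chi_rho, chi_5> = (1/6)[1*(12)*conj(1) + 1*(-1 + 2*exp(-I*pi/3) + 2*exp(2*I*pi/3) + 3*exp(I*pi/3))*conj(exp(-I*pi/3)) + 1*(5 + 4*exp(-2*I*pi/3) + 3*exp(2*I*pi/3))*conj(exp(-2*I*pi/3)) + 1*(-4)*conj(-1) + 1*(5 + 3*exp(-2*I*pi/3) + 4*exp(2*I*pi/3))*conj(exp(2*I*pi/3)) + 1*(-1 + 3*exp(-I*pi/3) + 2*exp(-2*I*pi/3) + 2*exp(I*pi/3))*conj(exp(I*pi/3))]
      = (1/6)[(12) + (-exp(I*pi/3) + 3*exp(2*I*pi/3)) + (4 + 3*exp(-2*I*pi/3) + 5*exp(2*I*pi/3)) + (4) + (4 + 5*exp(-2*I*pi/3) + 3*exp(2*I*pi/3)) + (3*exp(-2*I*pi/3) - exp(-I*pi/3))] = 12/6 = 2
(Exp terms are combined using exp(i*s)*conj(exp(i*t)) = exp(i*(s-t)), and sums of them are collapsed using the identity that for every m > 1 the m distinct m-th roots of unity sum to 0, e.g. 1 + exp(2*I*pi/3) + exp(-2*I*pi/3) = 0.)
Dimension check: dim(rho) = sum (mult * dim) = 2*1 + 3*1 + 2*1 + 3*1 + 0*1 + 2*1 = 12 = chi_rho(e) = 12.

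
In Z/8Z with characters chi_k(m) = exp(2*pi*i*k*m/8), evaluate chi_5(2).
chi_5(2) = zeta_8^10 = I

chi_5(2) = zeta_8^(5*2) = zeta_8^10. Since zeta_8^8 = 1, this equals zeta_8^2 = exp(2*pi*i*2/8) = I.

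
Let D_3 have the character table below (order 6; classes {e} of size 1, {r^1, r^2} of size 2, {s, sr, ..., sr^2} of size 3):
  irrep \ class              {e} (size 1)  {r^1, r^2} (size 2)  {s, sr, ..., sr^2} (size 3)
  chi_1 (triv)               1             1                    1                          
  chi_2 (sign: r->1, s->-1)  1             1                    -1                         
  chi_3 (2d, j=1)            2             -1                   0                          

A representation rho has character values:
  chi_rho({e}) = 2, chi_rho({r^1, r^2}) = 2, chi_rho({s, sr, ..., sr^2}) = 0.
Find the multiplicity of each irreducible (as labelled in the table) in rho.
Multiplicities: chi_1: 1, chi_2: 1, chi_3: 0.

Use <chi_rho, chi> = (1/|G|) sum_C |C| * chi_rho(C) * conj(chi(C)) with |G| = 6 for each irreducible chi in the table:
  <chi_rho, chi_1> = (1/6)[1*(2)*conj(1) + 2*(2)*conj(1) + 3*(0)*conj(1)]
      = (1/6)[(2) + (4) + (0)] = 6/6 = 1
  <chi_rho, chi_2> = (1/6)[1*(2)*conj(1) + 2*(2)*conj(1) + 3*(0)*conj(-1)]
      = (1/6)[(2) + (4) + (0)] = 6/6 = 1
  <chi_rho, chi_3> = (1/6)[1*(2)*conj(2) + 2*(2)*conj(-1) + 3*(0)*conj(0)]
      = (1/6)[(4) + (-4) + (0)] = 0/6 = 0
Dimension check: dim(rho) = sum (mult * dim) = 1*1 + 1*1 + 0*2 = 2 = chi_rho(e) = 2.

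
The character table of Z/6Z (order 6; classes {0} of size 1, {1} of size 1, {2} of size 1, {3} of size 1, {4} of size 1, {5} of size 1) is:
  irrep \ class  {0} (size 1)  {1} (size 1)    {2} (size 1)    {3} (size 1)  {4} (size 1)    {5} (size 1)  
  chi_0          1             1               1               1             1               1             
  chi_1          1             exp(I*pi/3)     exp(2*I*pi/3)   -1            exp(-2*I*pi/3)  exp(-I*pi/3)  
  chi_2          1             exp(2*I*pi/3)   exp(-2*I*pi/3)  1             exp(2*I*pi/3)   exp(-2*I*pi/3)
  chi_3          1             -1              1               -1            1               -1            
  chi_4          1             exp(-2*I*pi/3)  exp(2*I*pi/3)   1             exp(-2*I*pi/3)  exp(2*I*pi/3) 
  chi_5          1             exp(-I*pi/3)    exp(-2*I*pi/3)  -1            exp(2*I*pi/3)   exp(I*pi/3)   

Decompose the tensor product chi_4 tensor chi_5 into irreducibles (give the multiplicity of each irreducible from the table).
chi_4 tensor chi_5 = chi_3 (all other irreducibles have multiplicity 0).

Argument: The character of a tensor product is the pointwise product (chi_4 * chi_5)(C) = chi_4(C) * chi_5(C):
  {0}: (1)*(1), {1}: (exp(-2*I*pi/3))*(exp(-I*pi/3)), {2}: (exp(2*I*pi/3))*(exp(-2*I*pi/3)), {3}: (1)*(-1), {4}: (exp(-2*I*pi/3))*(exp(2*I*pi/3)), {5}: (exp(2*I*pi/3))*(exp(I*pi/3))
so (chi_4 * chi_5) takes values
  {0} -> 1, {1} -> -1, {2} -> 1, {3} -> -1, {4} -> 1, {5} -> -1.
Now take the inner product of this character with each irreducible chi from the table, <chi_4*chi_5, chi> = (1/6) sum_C |C| (chi_4*chi_5)(C) conj(chi(C)):
  <chi_4*chi_5, chi_0> = (1/6)[1*(1)*conj(1) + 1*(-1)*conj(1) + 1*(1)*conj(1) + 1*(-1)*conj(1) + 1*(1)*conj(1) + 1*(-1)*conj(1)]
      = (1/6)[(1) + (-1) + (1) + (-1) + (1) + (-1)] = 0/6 = 0
  <chi_4*chi_5, chi_1> = (1/6)[1*(1)*conj(1) + 1*(-1)*conj(exp(I*pi/3)) + 1*(1)*conj(exp(2*I*pi/3)) + 1*(-1)*conj(-1) + 1*(1)*conj(exp(-2*I*pi/3)) + 1*(-1)*conj(exp(-I*pi/3))]
      = (1/6)[(1) + (-exp(-I*pi/3)) + (exp(-2*I*pi/3)) + (1) + (exp(2*I*pi/3)) + (-exp(I*pi/3))] = 0/6 = 0
  <chi_4*chi_5, chi_2> = (1/6)[1*(1)*conj(1) + 1*(-1)*conj(exp(2*I*pi/3)) + 1*(1)*conj(exp(-2*I*pi/3)) + 1*(-1)*conj(1) + 1*(1)*conj(exp(2*I*pi/3)) + 1*(-1)*conj(exp(-2*I*pi/3))]
      = (1/6)[(1) + (-exp(-2*I*pi/3)) + (exp(2*I*pi/3)) + (-1) + (exp(-2*I*pi/3)) + (-exp(2*I*pi/3))] = 0/6 = 0
  <chi_4*chi_5, chi_3> = (1/6)[1*(1)*conj(1) + 1*(-1)*conj(-1) + 1*(1)*conj(1) + 1*(-1)*conj(-1) + 1*(1)*conj(1) + 1*(-1)*conj(-1)]
      = (1/6)[(1) + (1) + (1) + (1) + (1) + (1)] = 6/6 = 1
  <chi_4*chi_5, chi_4> = (1/6)[1*(1)*conj(1) + 1*(-1)*conj(exp(-2*I*pi/3)) + 1*(1)*conj(exp(2*I*pi/3)) + 1*(-1)*conj(1) + 1*(1)*conj(exp(-2*I*pi/3)) + 1*(-1)*conj(exp(2*I*pi/3))]
      = (1/6)[(1) + (-exp(2*I*pi/3)) + (exp(-2*I*pi/3)) + (-1) + (exp(2*I*pi/3)) + (-exp(-2*I*pi/3))] = 0/6 = 0
  <chi_4*chi_5, chi_5> = (1/6)[1*(1)*conj(1) + 1*(-1)*conj(exp(-I*pi/3)) + 1*(1)*conj(exp(-2*I*pi/3)) + 1*(-1)*conj(-1) + 1*(1)*conj(exp(2*I*pi/3)) + 1*(-1)*conj(exp(I*pi/3))]
      = (1/6)[(1) + (-exp(I*pi/3)) + (exp(2*I*pi/3)) + (1) + (exp(-2*I*pi/3)) + (-exp(-I*pi/3))] = 0/6 = 0
(Exp terms are combined using exp(i*s)*conj(exp(i*t)) = exp(i*(s-t)), and sums of them are collapsed using the identity that for every m > 1 the m distinct m-th roots of unity sum to 0, e.g. 1 + exp(2*I*pi/3) + exp(-2*I*pi/3) = 0.)
Hence the multiplicities are chi_3: 1. Dimension check: dim(chi_4)*dim(chi_5) = 1*1 = 1 and sum (mult * dim) = 1*1 = 1.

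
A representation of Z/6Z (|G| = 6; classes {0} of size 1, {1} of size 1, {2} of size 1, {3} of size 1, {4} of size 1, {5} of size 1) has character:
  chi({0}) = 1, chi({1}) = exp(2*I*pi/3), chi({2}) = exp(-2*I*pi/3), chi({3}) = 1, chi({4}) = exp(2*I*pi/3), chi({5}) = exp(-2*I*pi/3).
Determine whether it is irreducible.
Irreducible: <chi, chi> = 1.

Why: <chi, chi> = (1/|G|) sum_C |C| * |chi(C)|^2 = (1/6)[1*|1|^2 + 1*|exp(2*I*pi/3)|^2 + 1*|exp(-2*I*pi/3)|^2 + 1*|1|^2 + 1*|exp(2*I*pi/3)|^2 + 1*|exp(-2*I*pi/3)|^2]
  = (1/6)[(1) + (1) + (1) + (1) + (1) + (1)] = 6/6 = 1.
(Exp terms are combined using exp(i*s)*conj(exp(i*t)) = exp(i*(s-t)), and sums of them are collapsed using the identity that for every m > 1 the m distinct m-th roots of unity sum to 0, e.g. 1 + exp(2*I*pi/3) + exp(-2*I*pi/3) = 0.)
A character is irreducible iff <chi, chi> = 1, so this representation is irreducible.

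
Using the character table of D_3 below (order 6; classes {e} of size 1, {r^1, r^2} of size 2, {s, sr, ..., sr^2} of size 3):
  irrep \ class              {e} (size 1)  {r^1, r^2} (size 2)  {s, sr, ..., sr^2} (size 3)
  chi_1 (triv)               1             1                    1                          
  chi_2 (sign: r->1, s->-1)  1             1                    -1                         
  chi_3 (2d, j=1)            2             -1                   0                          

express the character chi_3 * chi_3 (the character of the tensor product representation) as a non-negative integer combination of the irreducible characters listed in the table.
chi_3 tensor chi_3 = chi_1 + chi_2 + chi_3 (all other irreducibles have multiplicity 0).

Solution. The character of a tensor product is the pointwise product (chi_3 * chi_3)(C) = chi_3(C) * chi_3(C):
  {e}: (2)*(2), {r^1, r^2}: (-1)*(-1), {s, sr, ..., sr^2}: (0)*(0)
so (chi_3 * chi_3) takes values
  {e} -> 4, {r^1, r^2} -> 1, {s, sr, ..., sr^2} -> 0.
Now take the inner product of this character with each irreducible chi from the table, <chi_3*chi_3, chi> = (1/6) sum_C |C| (chi_3*chi_3)(C) conj(chi(C)):
  <chi_3*chi_3, chi_1> = (1/6)[1*(4)*conj(1) + 2*(1)*conj(1) + 3*(0)*conj(1)]
      = (1/6)[(4) + (2) + (0)] = 6/6 = 1
  <chi_3*chi_3, chi_2> = (1/6)[1*(4)*conj(1) + 2*(1)*conj(1) + 3*(0)*conj(-1)]
      = (1/6)[(4) + (2) + (0)] = 6/6 = 1
  <chi_3*chi_3, chi_3> = (1/6)[1*(4)*conj(2) + 2*(1)*conj(-1) + 3*(0)*conj(0)]
      = (1/6)[(8) + (-2) + (0)] = 6/6 = 1
Hence the multiplicities are chi_1: 1, chi_2: 1, chi_3: 1. Dimension check: dim(chi_3)*dim(chi_3) = 2*2 = 4 and sum (mult * dim) = 1*1 + 1*1 + 1*2 = 4.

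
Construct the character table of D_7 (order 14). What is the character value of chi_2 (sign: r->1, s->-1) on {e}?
Conjugacy classes: {e} of size 1, {r^1, r^6} of size 2, {r^2, r^5} of size 2, {r^3, r^4} of size 2, {s, sr, ..., sr^6} of size 7.
Character table:
  irrep \ class              {e} (size 1)  {r^1, r^6} (size 2)  {r^2, r^5} (size 2)  {r^3, r^4} (size 2)  {s, sr, ..., sr^6} (size 7)
  chi_1 (triv)               1             1                    1                    1                    1                          
  chi_2 (sign: r->1, s->-1)  1             1                    1                    1                    -1                         
  chi_3 (2d, j=1)            2             2*cos(2*pi/7)        -2*cos(3*pi/7)       -2*cos(pi/7)         0                          
  chi_4 (2d, j=2)            2             -2*cos(3*pi/7)       -2*cos(pi/7)         2*cos(2*pi/7)        0                          
  chi_5 (2d, j=3)            2             -2*cos(pi/7)         2*cos(2*pi/7)        -2*cos(3*pi/7)       0                          

Spot check: chi_2 (sign: r->1, s->-1) on {e} = 1.

Argument: D_7 has order 2*7 = 14 with 5 conjugacy classes, hence 5 irreducibles. Sum of squared dims 1 + 1 + 4 + 4 + 4 = 14 = |G|. Linear characters come from the abelianisation; the 2-dimensional irreps have character r^k -> 2*cos(2*pi*j*k/7), reflections -> 0.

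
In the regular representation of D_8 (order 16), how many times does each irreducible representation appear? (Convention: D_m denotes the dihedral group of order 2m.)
Each irreducible V_i of dimension d_i appears with multiplicity d_i, i.e. rho_reg = (direct sum over all irreducibles V_i) d_i V_i. The irreducible dimensions for D_8 are 1, 1, 1, 1, 2, 2, 2: 4 irreducibles of dimension 1, each with multiplicity 1; 3 irreducibles of dimension 2, each with multiplicity 2. Total dimension 4*1*1 + 3*2*2 = 16 = |G|.

Solution. General theorem: in the regular representation of a finite group G, each irreducible appears with multiplicity equal to its dimension. Check: dim(rho_reg) = sum d_i^2 = 1 + 1 + 1 + 1 + 4 + 4 + 4 = 16 = |G|.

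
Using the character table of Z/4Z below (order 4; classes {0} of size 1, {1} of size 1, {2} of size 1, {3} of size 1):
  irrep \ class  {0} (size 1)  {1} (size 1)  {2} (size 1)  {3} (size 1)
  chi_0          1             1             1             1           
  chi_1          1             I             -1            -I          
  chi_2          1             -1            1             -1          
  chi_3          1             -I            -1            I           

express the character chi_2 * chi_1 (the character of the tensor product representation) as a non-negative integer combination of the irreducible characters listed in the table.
chi_2 tensor chi_1 = chi_3 (all other irreducibles have multiplicity 0).

The character of a tensor product is the pointwise product (chi_2 * chi_1)(C) = chi_2(C) * chi_1(C):
  {0}: (1)*(1), {1}: (-1)*(I), {2}: (1)*(-1), {3}: (-1)*(-I)
so (chi_2 * chi_1) takes values
  {0} -> 1, {1} -> -I, {2} -> -1, {3} -> I.
Now take the inner product of this character with each irreducible chi from the table, <chi_2*chi_1, chi> = (1/4) sum_C |C| (chi_2*chi_1)(C) conj(chi(C)):
  <chi_2*chi_1, chi_0> = (1/4)[1*(1)*conj(1) + 1*(-I)*conj(1) + 1*(-1)*conj(1) + 1*(I)*conj(1)]
      = (1/4)[(1) + (-I) + (-1) + (I)] = 0/4 = 0
  <chi_2*chi_1, chi_1> = (1/4)[1*(1)*conj(1) + 1*(-I)*conj(I) + 1*(-1)*conj(-1) + 1*(I)*conj(-I)]
      = (1/4)[(1) + (-1) + (1) + (-1)] = 0/4 = 0
  <chi_2*chi_1, chi_2> = (1/4)[1*(1)*conj(1) + 1*(-I)*conj(-1) + 1*(-1)*conj(1) + 1*(I)*conj(-1)]
      = (1/4)[(1) + (I) + (-1) + (-I)] = 0/4 = 0
  <chi_2*chi_1, chi_3> = (1/4)[1*(1)*conj(1) + 1*(-I)*conj(-I) + 1*(-1)*conj(-1) + 1*(I)*conj(I)]
      = (1/4)[(1) + (1) + (1) + (1)] = 4/4 = 1
(Exp terms are combined using exp(i*s)*conj(exp(i*t)) = exp(i*(s-t)), and sums of them are collapsed using the identity that for every m > 1 the m distinct m-th roots of unity sum to 0, e.g. 1 + exp(2*I*pi/3) + exp(-2*I*pi/3) = 0.)
Hence the multiplicities are chi_3: 1. Dimension check: dim(chi_2)*dim(chi_1) = 1*1 = 1 and sum (mult * dim) = 1*1 = 1.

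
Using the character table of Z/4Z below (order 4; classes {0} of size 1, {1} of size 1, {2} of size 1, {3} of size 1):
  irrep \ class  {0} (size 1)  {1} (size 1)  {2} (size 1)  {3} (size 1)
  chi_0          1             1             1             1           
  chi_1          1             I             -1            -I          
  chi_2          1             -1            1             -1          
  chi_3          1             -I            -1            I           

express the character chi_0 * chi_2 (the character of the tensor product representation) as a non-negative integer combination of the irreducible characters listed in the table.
chi_0 tensor chi_2 = chi_2 (all other irreducibles have multiplicity 0).

Proof sketch: The character of a tensor product is the pointwise product (chi_0 * chi_2)(C) = chi_0(C) * chi_2(C):
  {0}: (1)*(1), {1}: (1)*(-1), {2}: (1)*(1), {3}: (1)*(-1)
so (chi_0 * chi_2) takes values
  {0} -> 1, {1} -> -1, {2} -> 1, {3} -> -1.
Now take the inner product of this character with each irreducible chi from the table, <chi_0*chi_2, chi> = (1/4) sum_C |C| (chi_0*chi_2)(C) conj(chi(C)):
  <chi_0*chi_2, chi_0> = (1/4)[1*(1)*conj(1) + 1*(-1)*conj(1) + 1*(1)*conj(1) + 1*(-1)*conj(1)]
      = (1/4)[(1) + (-1) + (1) + (-1)] = 0/4 = 0
  <chi_0*chi_2, chi_1> = (1/4)[1*(1)*conj(1) + 1*(-1)*conj(I) + 1*(1)*conj(-1) + 1*(-1)*conj(-I)]
      = (1/4)[(1) + (I) + (-1) + (-I)] = 0/4 = 0
  <chi_0*chi_2, chi_2> = (1/4)[1*(1)*conj(1) + 1*(-1)*conj(-1) + 1*(1)*conj(1) + 1*(-1)*conj(-1)]
      = (1/4)[(1) + (1) + (1) + (1)] = 4/4 = 1
  <chi_0*chi_2, chi_3> = (1/4)[1*(1)*conj(1) + 1*(-1)*conj(-I) + 1*(1)*conj(-1) + 1*(-1)*conj(I)]
      = (1/4)[(1) + (-I) + (-1) + (I)] = 0/4 = 0
(Exp terms are combined using exp(i*s)*conj(exp(i*t)) = exp(i*(s-t)), and sums of them are collapsed using the identity that for every m > 1 the m distinct m-th roots of unity sum to 0, e.g. 1 + exp(2*I*pi/3) + exp(-2*I*pi/3) = 0.)
Hence the multiplicities are chi_2: 1. Dimension check: dim(chi_0)*dim(chi_2) = 1*1 = 1 and sum (mult * dim) = 1*1 = 1.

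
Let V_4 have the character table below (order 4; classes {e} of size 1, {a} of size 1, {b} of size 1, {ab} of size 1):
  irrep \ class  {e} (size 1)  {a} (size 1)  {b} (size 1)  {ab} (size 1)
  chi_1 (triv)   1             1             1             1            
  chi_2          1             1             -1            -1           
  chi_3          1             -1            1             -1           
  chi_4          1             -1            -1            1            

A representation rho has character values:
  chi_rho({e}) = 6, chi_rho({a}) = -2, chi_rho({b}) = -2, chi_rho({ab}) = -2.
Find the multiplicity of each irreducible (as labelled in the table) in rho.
Multiplicities: chi_1: 0, chi_2: 2, chi_3: 2, chi_4: 2.

Proof sketch: Use <chi_rho, chi> = (1/|G|) sum_C |C| * chi_rho(C) * conj(chi(C)) with |G| = 4 for each irreducible chi in the table:
  <chi_rho, chi_1> = (1/4)[1*(6)*conj(1) + 1*(-2)*conj(1) + 1*(-2)*conj(1) + 1*(-2)*conj(1)]
      = (1/4)[(6) + (-2) + (-2) + (-2)] = 0/4 = 0
  <chi_rho, chi_2> = (1/4)[1*(6)*conj(1) + 1*(-2)*conj(1) + 1*(-2)*conj(-1) + 1*(-2)*conj(-1)]
      = (1/4)[(6) + (-2) + (2) + (2)] = 8/4 = 2
  <chi_rho, chi_3> = (1/4)[1*(6)*conj(1) + 1*(-2)*conj(-1) + 1*(-2)*conj(1) + 1*(-2)*conj(-1)]
      = (1/4)[(6) + (2) + (-2) + (2)] = 8/4 = 2
  <chi_rho, chi_4> = (1/4)[1*(6)*conj(1) + 1*(-2)*conj(-1) + 1*(-2)*conj(-1) + 1*(-2)*conj(1)]
      = (1/4)[(6) + (2) + (2) + (-2)] = 8/4 = 2
Dimension check: dim(rho) = sum (mult * dim) = 0*1 + 2*1 + 2*1 + 2*1 = 6 = chi_rho(e) = 6.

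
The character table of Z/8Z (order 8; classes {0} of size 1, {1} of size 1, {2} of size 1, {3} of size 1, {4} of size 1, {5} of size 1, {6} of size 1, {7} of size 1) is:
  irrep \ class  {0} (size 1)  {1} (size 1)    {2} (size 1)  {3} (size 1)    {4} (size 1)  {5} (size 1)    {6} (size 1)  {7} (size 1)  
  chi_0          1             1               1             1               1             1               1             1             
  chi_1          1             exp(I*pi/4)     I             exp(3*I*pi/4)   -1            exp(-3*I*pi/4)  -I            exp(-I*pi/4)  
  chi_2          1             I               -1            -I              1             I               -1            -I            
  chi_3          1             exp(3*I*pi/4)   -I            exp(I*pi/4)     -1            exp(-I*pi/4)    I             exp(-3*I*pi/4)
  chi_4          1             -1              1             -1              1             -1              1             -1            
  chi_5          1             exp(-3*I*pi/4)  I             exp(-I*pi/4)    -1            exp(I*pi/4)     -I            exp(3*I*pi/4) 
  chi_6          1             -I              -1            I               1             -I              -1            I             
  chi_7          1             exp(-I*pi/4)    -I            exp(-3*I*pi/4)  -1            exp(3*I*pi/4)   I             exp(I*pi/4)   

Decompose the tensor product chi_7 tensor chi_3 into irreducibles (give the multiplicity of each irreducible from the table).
chi_7 tensor chi_3 = chi_2 (all other irreducibles have multiplicity 0).

Details: The character of a tensor product is the pointwise product (chi_7 * chi_3)(C) = chi_7(C) * chi_3(C):
  {0}: (1)*(1), {1}: (exp(-I*pi/4))*(exp(3*I*pi/4)), {2}: (-I)*(-I), {3}: (exp(-3*I*pi/4))*(exp(I*pi/4)), {4}: (-1)*(-1), {5}: (exp(3*I*pi/4))*(exp(-I*pi/4)), {6}: (I)*(I), {7}: (exp(I*pi/4))*(exp(-3*I*pi/4))
so (chi_7 * chi_3) takes values
  {0} -> 1, {1} -> I, {2} -> -1, {3} -> -I, {4} -> 1, {5} -> I, {6} -> -1, {7} -> -I.
Now take the inner product of this character with each irreducible chi from the table, <chi_7*chi_3, chi> = (1/8) sum_C |C| (chi_7*chi_3)(C) conj(chi(C)):
  <chi_7*chi_3, chi_0> = (1/8)[1*(1)*conj(1) + 1*(I)*conj(1) + 1*(-1)*conj(1) + 1*(-I)*conj(1) + 1*(1)*conj(1) + 1*(I)*conj(1) + 1*(-1)*conj(1) + 1*(-I)*conj(1)]
      = (1/8)[(1) + (I) + (-1) + (-I) + (1) + (I) + (-1) + (-I)] = 0/8 = 0
  <chi_7*chi_3, chi_1> = (1/8)[1*(1)*conj(1) + 1*(I)*conj(exp(I*pi/4)) + 1*(-1)*conj(I) + 1*(-I)*conj(exp(3*I*pi/4)) + 1*(1)*conj(-1) + 1*(I)*conj(exp(-3*I*pi/4)) + 1*(-1)*conj(-I) + 1*(-I)*conj(exp(-I*pi/4))]
      = (1/8)[(1) + (exp(I*pi/4)) + (I) + (-exp(-I*pi/4)) + (-1) + (exp(-3*I*pi/4)) + (-I) + (-exp(3*I*pi/4))] = 0/8 = 0
  <chi_7*chi_3, chi_2> = (1/8)[1*(1)*conj(1) + 1*(I)*conj(I) + 1*(-1)*conj(-1) + 1*(-I)*conj(-I) + 1*(1)*conj(1) + 1*(I)*conj(I) + 1*(-1)*conj(-1) + 1*(-I)*conj(-I)]
      = (1/8)[(1) + (1) + (1) + (1) + (1) + (1) + (1) + (1)] = 8/8 = 1
  <chi_7*chi_3, chi_3> = (1/8)[1*(1)*conj(1) + 1*(I)*conj(exp(3*I*pi/4)) + 1*(-1)*conj(-I) + 1*(-I)*conj(exp(I*pi/4)) + 1*(1)*conj(-1) + 1*(I)*conj(exp(-I*pi/4)) + 1*(-1)*conj(I) + 1*(-I)*conj(exp(-3*I*pi/4))]
      = (1/8)[(1) + (exp(-I*pi/4)) + (-I) + (-exp(I*pi/4)) + (-1) + (exp(3*I*pi/4)) + (I) + (-exp(-3*I*pi/4))] = 0/8 = 0
  <chi_7*chi_3, chi_4> = (1/8)[1*(1)*conj(1) + 1*(I)*conj(-1) + 1*(-1)*conj(1) + 1*(-I)*conj(-1) + 1*(1)*conj(1) + 1*(I)*conj(-1) + 1*(-1)*conj(1) + 1*(-I)*conj(-1)]
      = (1/8)[(1) + (-I) + (-1) + (I) + (1) + (-I) + (-1) + (I)] = 0/8 = 0
  <chi_7*chi_3, chi_5> = (1/8)[1*(1)*conj(1) + 1*(I)*conj(exp(-3*I*pi/4)) + 1*(-1)*conj(I) + 1*(-I)*conj(exp(-I*pi/4)) + 1*(1)*conj(-1) + 1*(I)*conj(exp(I*pi/4)) + 1*(-1)*conj(-I) + 1*(-I)*conj(exp(3*I*pi/4))]
      = (1/8)[(1) + (exp(-3*I*pi/4)) + (I) + (-exp(3*I*pi/4)) + (-1) + (exp(I*pi/4)) + (-I) + (-exp(-I*pi/4))] = 0/8 = 0
  <chi_7*chi_3, chi_6> = (1/8)[1*(1)*conj(1) + 1*(I)*conj(-I) + 1*(-1)*conj(-1) + 1*(-I)*conj(I) + 1*(1)*conj(1) + 1*(I)*conj(-I) + 1*(-1)*conj(-1) + 1*(-I)*conj(I)]
      = (1/8)[(1) + (-1) + (1) + (-1) + (1) + (-1) + (1) + (-1)] = 0/8 = 0
  <chi_7*chi_3, chi_7> = (1/8)[1*(1)*conj(1) + 1*(I)*conj(exp(-I*pi/4)) + 1*(-1)*conj(-I) + 1*(-I)*conj(exp(-3*I*pi/4)) + 1*(1)*conj(-1) + 1*(I)*conj(exp(3*I*pi/4)) + 1*(-1)*conj(I) + 1*(-I)*conj(exp(I*pi/4))]
      = (1/8)[(1) + (exp(3*I*pi/4)) + (-I) + (-exp(-3*I*pi/4)) + (-1) + (exp(-I*pi/4)) + (I) + (-exp(I*pi/4))] = 0/8 = 0
(Exp terms are combined using exp(i*s)*conj(exp(i*t)) = exp(i*(s-t)), and sums of them are collapsed using the identity that for every m > 1 the m distinct m-th roots of unity sum to 0, e.g. 1 + exp(2*I*pi/3) + exp(-2*I*pi/3) = 0.)
Hence the multiplicities are chi_2: 1. Dimension check: dim(chi_7)*dim(chi_3) = 1*1 = 1 and sum (mult * dim) = 1*1 = 1.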